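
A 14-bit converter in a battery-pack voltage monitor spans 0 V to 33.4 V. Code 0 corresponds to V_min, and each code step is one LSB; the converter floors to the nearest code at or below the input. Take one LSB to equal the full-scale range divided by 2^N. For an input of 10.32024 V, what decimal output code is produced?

5062

Full-scale range = 33.4 V. LSB = 33.4 V / 2^14 ≈ 2.039 mV.
(V_in − V_min) × 2^14/range = (10.32024 − (0)) × 16384/33.4 = 5062.479.
Floor → code = 5062.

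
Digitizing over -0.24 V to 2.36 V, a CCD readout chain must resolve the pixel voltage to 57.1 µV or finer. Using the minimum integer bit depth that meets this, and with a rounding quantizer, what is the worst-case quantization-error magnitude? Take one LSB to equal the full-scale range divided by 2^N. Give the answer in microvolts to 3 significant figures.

19.8 µV

Span: 2.36 V − (-0.24 V) = 2.6 V.
Required number of levels: 2.6/57.1 µV = 45534; smallest N with 2^N ≥ that is 16.
LSB = 2.6 V ÷ 2^16 = 2.6/65536 V = 39.673 µV.
Max error for round-to-nearest is LSB/2 = 19.8 µV.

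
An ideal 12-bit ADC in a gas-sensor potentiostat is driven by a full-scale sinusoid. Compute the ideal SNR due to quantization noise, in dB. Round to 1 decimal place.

74.0 dB

For an ideal N-bit converter with full-scale sine input, SNR = 6.02 N + 1.76 dB. SNR = 6.02 × 12 + 1.76 = 72.24 + 1.76 = 74.00 dB.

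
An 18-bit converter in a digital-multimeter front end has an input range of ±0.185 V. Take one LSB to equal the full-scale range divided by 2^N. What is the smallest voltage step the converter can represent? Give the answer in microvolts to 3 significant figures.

Range = 0.185 − (-0.185) = 0.37 V.
2^18 = 262144 levels.
LSB = 0.37 V ÷ 2^18 = 0.37/262144 V = 1.41 µV.

1.41 µV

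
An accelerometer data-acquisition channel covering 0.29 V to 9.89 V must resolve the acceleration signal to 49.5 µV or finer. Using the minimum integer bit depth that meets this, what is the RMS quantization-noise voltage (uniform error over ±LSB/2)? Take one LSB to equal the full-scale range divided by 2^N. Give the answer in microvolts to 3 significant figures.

The full-scale span is 9.89 − (0.29) = 9.6 V.
Required number of levels: 9.6/49.5 µV = 193940; smallest N with 2^N ≥ that is 18.
LSB = 9.6 V ÷ 2^18 = 9.6/262144 V = 36.621 µV.
σ_q = LSB/√12 = 36.621 µV/3.4641 = 10.6 µV.

10.6 µV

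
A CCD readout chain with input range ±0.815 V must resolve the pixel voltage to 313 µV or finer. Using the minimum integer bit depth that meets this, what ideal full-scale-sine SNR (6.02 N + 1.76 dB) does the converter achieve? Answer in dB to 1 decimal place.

Full-scale range = 0.815 V − (-0.815 V) = 1.63 V.
Need 2^N ≥ 1.63 V / 313 µV = 5208 → N_min = 13.
Ideal SNR at N = 13: 6.02·13 + 1.76 = 80.0 dB.

80.0 dB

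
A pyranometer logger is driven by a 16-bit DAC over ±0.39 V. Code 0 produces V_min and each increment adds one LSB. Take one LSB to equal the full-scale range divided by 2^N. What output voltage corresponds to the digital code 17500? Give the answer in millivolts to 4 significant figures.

-181.7 mV

Full-scale range = 0.39 V − (-0.39 V) = 0.78 V. LSB = 0.78 V / 2^16.
V_out = V_min + code × LSB = -0.39 V + 17500 × 0.78 V / 65536
      = -0.39 + 0.208282 = -0.181718 V.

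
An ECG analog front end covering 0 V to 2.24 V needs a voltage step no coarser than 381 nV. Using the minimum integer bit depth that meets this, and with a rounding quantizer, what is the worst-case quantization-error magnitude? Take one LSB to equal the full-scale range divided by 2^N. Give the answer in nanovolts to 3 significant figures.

134 nV

Full-scale range = 2.24 V.
Required number of levels: 2.24/381 nV = 5.8793e6; smallest N with 2^N ≥ that is 23.
LSB = 2.24 V / 2^23 = 267.03 nV.
Half an LSB is 134 nV.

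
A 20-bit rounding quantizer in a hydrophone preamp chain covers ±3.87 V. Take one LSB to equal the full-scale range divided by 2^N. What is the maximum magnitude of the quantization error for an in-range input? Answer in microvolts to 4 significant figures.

3.691 µV

Full-scale range = 3.87 V − (-3.87 V) = 7.74 V.
One LSB is 7.74 V / 1048576 = 7.38144 µV.
|e|_max = LSB/2 = 3.691 µV.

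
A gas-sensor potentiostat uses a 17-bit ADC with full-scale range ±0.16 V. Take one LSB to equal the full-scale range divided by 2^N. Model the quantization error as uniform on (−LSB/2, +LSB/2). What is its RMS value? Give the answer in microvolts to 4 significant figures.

0.7048 µV

Full-scale range = 0.16 V − (-0.16 V) = 0.32 V.
LSB = 0.32 V ÷ 2^17 = 0.32/131072 V = 2.44141 µV.
V_rms = LSB/√12 = 2.44141 µV / √12 = 0.7048 µV.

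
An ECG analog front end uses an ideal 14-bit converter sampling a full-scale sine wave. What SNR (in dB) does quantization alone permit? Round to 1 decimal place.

86.0 dB

SNR = 6.02·14 + 1.76 = 86.04 dB.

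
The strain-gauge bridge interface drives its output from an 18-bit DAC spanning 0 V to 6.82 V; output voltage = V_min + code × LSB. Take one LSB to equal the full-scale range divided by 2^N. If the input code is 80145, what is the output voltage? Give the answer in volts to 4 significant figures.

2.085 V

Full-scale range = 6.82 V. LSB = 6.82 V / 2^18.
Output = V_min + (80145/262144) × range = 0 + 0.305729 × 6.82 V
      = 0 V + 2.08507 V = 2.08507 V.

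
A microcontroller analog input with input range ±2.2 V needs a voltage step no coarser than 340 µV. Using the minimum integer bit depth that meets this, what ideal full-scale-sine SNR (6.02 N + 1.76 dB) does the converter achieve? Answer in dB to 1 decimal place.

The full-scale span is 2.2 − (-2.2) = 4.4 V.
Need 2^N ≥ 4.4 V / 340 µV = 12940 → N_min = 14.
SNR = 6.02 × 14 + 1.76 = 86.04 dB.

86.0 dB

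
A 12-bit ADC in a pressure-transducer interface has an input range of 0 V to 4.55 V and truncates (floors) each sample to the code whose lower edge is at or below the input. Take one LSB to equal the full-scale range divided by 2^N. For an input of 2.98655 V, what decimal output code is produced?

2688

Span = 4.55 V. LSB = 4.55 V / 2^12 ≈ 1.111 mV.
code = ⌊(V_in − V_min)/LSB⌋ = ⌊(V_in − V_min) × 2^12 / range⌋
     = ⌊(2.98655 − (0)) × 4096 / 4.55⌋ = ⌊2.98655 × 4096/4.55⌋
     = ⌊2688.551⌋ = 2688.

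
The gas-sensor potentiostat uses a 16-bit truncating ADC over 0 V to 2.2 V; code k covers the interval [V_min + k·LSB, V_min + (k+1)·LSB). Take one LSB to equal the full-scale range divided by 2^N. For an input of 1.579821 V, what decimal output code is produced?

V_FS = 2.2 V. LSB = 2.2 V / 2^16 ≈ 33.57 µV.
(V_in − V_min) × 2^16/range = (1.579821 − (0)) × 65536/2.2 = 47061.431.
Floor → code = 47061.

47061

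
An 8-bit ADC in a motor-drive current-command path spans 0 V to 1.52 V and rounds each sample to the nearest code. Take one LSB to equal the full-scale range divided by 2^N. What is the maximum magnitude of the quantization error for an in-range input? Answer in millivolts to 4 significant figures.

2.969 mV

Full-scale range = 1.52 V.
LSB = 1.52 V ÷ 2^8 = 1.52/256 V = 5.93750 mV.
Worst-case error for round-to-nearest is half an LSB: 2.969 mV.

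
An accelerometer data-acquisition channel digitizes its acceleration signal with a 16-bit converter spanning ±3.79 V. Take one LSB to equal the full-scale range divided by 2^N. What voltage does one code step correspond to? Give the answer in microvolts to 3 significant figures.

Span: 3.79 V − (-3.79 V) = 7.58 V.
There are 2^16 = 65536 steps.
Step size = 7.58/65536 V = 116 µV.

116 µV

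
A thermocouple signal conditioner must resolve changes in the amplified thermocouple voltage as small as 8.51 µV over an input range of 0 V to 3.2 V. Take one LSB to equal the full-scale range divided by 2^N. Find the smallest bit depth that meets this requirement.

V_FS = 3.2 V.
Levels needed ≥ 3.2/8.51 µV = 376000. 2^19 = 524288 suffices, so N_min = 19.

19 bits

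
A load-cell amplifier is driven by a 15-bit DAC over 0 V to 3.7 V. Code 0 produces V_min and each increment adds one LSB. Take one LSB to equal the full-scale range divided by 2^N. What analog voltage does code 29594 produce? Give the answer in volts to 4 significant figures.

Span = 3.7 V. LSB = 3.7 V / 2^15.
V_out = V_min + code × LSB = 0 V + 29594 × 3.7 V / 32768
      = 0 V + 3.34161 V = 3.34161 V.

3.342 V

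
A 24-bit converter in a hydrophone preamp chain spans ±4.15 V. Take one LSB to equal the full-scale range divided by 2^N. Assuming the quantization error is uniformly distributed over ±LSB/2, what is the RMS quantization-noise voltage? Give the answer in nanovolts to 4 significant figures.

142.8 nV

The full-scale span is 4.15 − (-4.15) = 8.3 V.
LSB = 8.3 V ÷ 2^24 = 8.3/16777216 V = 494.719 nV.
V_rms = LSB/√12 = 494.719 nV / √12 = 142.8 nV.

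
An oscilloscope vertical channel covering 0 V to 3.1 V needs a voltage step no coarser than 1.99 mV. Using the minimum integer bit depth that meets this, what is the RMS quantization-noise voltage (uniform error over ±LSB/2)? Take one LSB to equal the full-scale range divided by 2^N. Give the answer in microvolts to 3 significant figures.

V_FS = 3.1 V.
Required number of levels: 3.1/1.99 mV = 1557.8; smallest N with 2^N ≥ that is 11.
LSB = 3.1 V ÷ 2^11 = 3.1/2048 V = 1.5137 mV.
V_rms = LSB/√12 = 437 µV.

437 µV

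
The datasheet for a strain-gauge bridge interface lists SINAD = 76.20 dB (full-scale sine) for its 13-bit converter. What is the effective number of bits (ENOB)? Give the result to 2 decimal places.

12.37 bits

Inverting SNR = 6.02 N + 1.76: N_eff = (76.20 − 1.76)/6.02 = 12.3654.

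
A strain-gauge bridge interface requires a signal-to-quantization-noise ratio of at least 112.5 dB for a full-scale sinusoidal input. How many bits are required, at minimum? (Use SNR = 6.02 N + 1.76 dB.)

Solving 6.02 N ≥ 112.5 − 1.76: N ≥ 18.395. Round up → N = 19.

19 bits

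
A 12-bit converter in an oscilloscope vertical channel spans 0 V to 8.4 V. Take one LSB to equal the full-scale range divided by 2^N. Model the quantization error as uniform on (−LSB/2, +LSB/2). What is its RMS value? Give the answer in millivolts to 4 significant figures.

0.5920 mV

Span = 8.4 V.
LSB = 8.4 V / 2^12 = 2.05078 mV.
For a uniform distribution on [−LSB/2, +LSB/2], V_rms = LSB/√12 = 2.05078 mV/3.4641 = 0.5920 mV.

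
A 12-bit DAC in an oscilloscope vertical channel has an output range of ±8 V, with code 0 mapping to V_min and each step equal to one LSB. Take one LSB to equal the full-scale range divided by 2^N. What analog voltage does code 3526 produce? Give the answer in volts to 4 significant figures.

5.773 V

Range = 8 − (-8) = 16 V. LSB = 16 V / 2^12.
V_out = V_min + code × LSB = -8 V + 3526 × 16 V / 4096
      = -8 + 13.7734 = 5.77344 V.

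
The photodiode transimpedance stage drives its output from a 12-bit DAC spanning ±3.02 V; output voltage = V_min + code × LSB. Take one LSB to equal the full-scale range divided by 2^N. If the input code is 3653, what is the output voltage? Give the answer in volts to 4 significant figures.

Full-scale range = 3.02 V − (-3.02 V) = 6.04 V. LSB = 6.04 V / 2^12.
V_out = -3.02 + 3653 × (6.04/4096) V
      = -3.02 V + 5.38675 V = 2.36675 V.

2.367 V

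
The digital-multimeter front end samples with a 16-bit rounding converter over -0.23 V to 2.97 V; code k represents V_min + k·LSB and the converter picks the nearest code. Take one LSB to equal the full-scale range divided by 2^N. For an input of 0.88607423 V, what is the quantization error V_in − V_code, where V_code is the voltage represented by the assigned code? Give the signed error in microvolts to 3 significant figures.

+9.78 µV

Span: 2.97 V − (-0.23 V) = 3.2 V. LSB = 3.2 V / 2^16 ≈ 48.83 µV.
(V_in − V_min)/LSB = (0.88607423 − (-0.23)) × 65536/3.2 = 22857.2002 → nearest code k = 22857.
V_code = -0.23 + (22857/65536) × 3.2 = 0.88606445313 V.
V_in − V_code = 0.88607423 − (0.88606445313) = +9.78 µV.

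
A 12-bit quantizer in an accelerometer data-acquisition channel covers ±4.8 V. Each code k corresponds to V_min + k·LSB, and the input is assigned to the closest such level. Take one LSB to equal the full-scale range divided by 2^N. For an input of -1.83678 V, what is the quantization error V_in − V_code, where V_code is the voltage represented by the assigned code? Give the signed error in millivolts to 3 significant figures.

The full-scale span is 4.8 − (-4.8) = 9.6 V. LSB = 9.6 V / 2^12 ≈ 2.344 mV.
(V_in − V_min)/LSB = (-1.83678 − (-4.8)) × 4096/9.6 = 1264.3072 → nearest code k = 1264.
V_code = V_min + k × range/2^12 = -4.8 + 1264 × 9.6/4096 = -1.837500000 V.
Error = V_in − V_code = -1.83678 − (-1.837500000) = +0.720 mV.

+0.720 mV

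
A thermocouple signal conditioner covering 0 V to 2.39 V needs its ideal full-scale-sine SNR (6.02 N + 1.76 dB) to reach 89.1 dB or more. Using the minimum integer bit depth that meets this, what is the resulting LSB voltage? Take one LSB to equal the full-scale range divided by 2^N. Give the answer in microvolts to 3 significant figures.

Full-scale range = 2.39 V.
Solving 6.02 N ≥ 89.1 − 1.76: N ≥ 14.508. Round up → N = 15.
One LSB is 2.39 V / 32768 = 72.9 µV.

72.9 µV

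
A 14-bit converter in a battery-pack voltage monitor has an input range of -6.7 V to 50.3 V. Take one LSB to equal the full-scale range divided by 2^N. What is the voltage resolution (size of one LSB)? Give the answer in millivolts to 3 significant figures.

3.48 mV

The full-scale span is 50.3 − (-6.7) = 57 V.
2^14 = 16384 levels.
One LSB is 57 V / 16384 = 3.48 mV.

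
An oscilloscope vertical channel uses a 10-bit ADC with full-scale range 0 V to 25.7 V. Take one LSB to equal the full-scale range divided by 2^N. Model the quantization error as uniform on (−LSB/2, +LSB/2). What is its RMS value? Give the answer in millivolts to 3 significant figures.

Full-scale range = 25.7 V.
LSB = 25.7 V ÷ 2^10 = 25.7/1024 V = 25.098 mV.
V_rms = LSB/√12 = 25.098 mV / √12 = 7.25 mV.

7.25 mV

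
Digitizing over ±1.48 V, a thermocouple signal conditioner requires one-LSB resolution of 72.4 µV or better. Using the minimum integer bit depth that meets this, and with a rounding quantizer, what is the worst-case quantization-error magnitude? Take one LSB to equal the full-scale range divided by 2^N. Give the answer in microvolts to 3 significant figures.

22.6 µV

The full-scale span is 1.48 − (-1.48) = 2.96 V.
Levels needed ≥ 2.96/72.4 µV = 40880. 2^16 = 65536 suffices, so N_min = 16.
LSB = 2.96 V ÷ 2^16 = 2.96/65536 V = 45.166 µV.
Max error for round-to-nearest is LSB/2 = 22.6 µV.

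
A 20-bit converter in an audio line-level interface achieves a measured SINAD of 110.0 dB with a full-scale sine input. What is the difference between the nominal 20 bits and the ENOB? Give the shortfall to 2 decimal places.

N_eff = (110.0 − 1.76)/6.02 = 17.9801 bits.
Lost resolution: 20 − 17.9801 = 2.0199 bits.

2.02 bits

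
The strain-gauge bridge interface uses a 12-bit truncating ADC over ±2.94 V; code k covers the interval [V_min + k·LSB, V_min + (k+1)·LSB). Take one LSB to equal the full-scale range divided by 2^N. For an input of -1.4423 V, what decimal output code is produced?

The full-scale span is 2.94 − (-2.94) = 5.88 V. LSB = 5.88 V / 2^12 ≈ 1.436 mV.
code = ⌊(V_in − V_min)/LSB⌋ = ⌊(V_in − V_min) × 2^12 / range⌋
     = ⌊(-1.4423 − (-2.94)) × 4096 / 5.88⌋ = ⌊1.4977 × 4096/5.88⌋
     = ⌊1043.296⌋ = 1043.

1043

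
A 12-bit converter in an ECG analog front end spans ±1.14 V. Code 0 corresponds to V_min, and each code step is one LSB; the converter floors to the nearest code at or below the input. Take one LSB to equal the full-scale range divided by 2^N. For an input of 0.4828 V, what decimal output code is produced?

Range = 1.14 − (-1.14) = 2.28 V. LSB = 2.28 V / 2^12 ≈ 0.5566 mV.
code = ⌊(V_in − V_min)/LSB⌋ = ⌊(V_in − V_min) × 2^12 / range⌋
     = ⌊(0.4828 − (-1.14)) × 4096 / 2.28⌋ = ⌊1.6228 × 4096/2.28⌋
     = ⌊2915.346⌋ = 2915.

2915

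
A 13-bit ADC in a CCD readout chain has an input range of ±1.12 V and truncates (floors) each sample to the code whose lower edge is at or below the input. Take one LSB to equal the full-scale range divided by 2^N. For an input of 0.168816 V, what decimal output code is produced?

The full-scale span is 1.12 − (-1.12) = 2.24 V. LSB = 2.24 V / 2^13 ≈ 273.4 µV.
(V_in − V_min) × 2^13/range = (0.168816 − (-1.12)) × 8192/2.24 = 4713.384.
Floor → code = 4713.

4713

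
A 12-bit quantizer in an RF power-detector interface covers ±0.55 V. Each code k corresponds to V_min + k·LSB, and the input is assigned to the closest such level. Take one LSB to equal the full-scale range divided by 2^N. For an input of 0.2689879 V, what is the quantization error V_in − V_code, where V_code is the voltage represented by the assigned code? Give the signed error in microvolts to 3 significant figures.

Span: 0.55 V − (-0.55 V) = 1.1 V. LSB = 1.1 V / 2^12 ≈ 268.6 µV.
(0.2689879 − (-0.55)) / LSB = 0.8189879 × 4096/1.1 = 3049.6131. Nearest integer: k = 3050.
Reconstructed level: -0.55 + 3050 × 1.1/4096 V = 0.2690917969 V.
V_in − V_code = 0.2689879 − (0.2690917969) = −104 µV.

−104 µV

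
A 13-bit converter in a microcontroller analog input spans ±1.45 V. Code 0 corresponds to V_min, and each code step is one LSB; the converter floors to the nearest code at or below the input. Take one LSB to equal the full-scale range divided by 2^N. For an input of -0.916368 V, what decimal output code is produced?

Range = 1.45 − (-1.45) = 2.9 V. LSB = 2.9 V / 2^13 ≈ 354.0 µV.
(V_in − V_min) × 2^13/range = (-0.916368 − (-1.45)) × 8192/2.9 = 1507.418.
Floor → code = 1507.

1507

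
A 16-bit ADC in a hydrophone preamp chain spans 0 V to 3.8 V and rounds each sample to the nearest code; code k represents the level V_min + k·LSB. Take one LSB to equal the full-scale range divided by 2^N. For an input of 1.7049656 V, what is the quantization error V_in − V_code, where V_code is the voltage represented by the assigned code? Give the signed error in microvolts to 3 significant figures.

Span = 3.8 V. LSB = 3.8 V / 2^16 ≈ 57.98 µV.
(1.7049656 − (0)) / LSB = 1.7049656 × 65536/3.8 = 29404.3751. Nearest integer: k = 29404.
Reconstructed level: 0 + 29404 × 3.8/65536 V = 1.7049438477 V.
Error = V_in − V_code = 1.7049656 − (1.7049438477) = +21.8 µV.

+21.8 µV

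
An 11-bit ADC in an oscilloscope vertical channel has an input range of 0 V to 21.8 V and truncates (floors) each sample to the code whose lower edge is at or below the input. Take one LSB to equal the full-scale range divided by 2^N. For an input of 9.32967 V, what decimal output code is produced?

876

V_FS = 21.8 V. LSB = 21.8 V / 2^11 ≈ 10.64 mV.
code = ⌊(V_in − V_min)/LSB⌋ = ⌊(V_in − V_min) × 2^11 / range⌋
     = ⌊(9.32967 − (0)) × 2048 / 21.8⌋ = ⌊9.32967 × 2048/21.8⌋
     = ⌊876.475⌋ = 876.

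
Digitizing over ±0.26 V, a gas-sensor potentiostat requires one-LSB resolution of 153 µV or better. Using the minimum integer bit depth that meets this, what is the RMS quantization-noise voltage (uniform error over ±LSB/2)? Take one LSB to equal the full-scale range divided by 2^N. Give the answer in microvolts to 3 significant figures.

Range = 0.26 − (-0.26) = 0.52 V.
0.52 V / 153 µV = 3399. Since 2^11 = 2048 and 2^12 = 4096, N = 12.
LSB = 0.52 V ÷ 2^12 = 0.52/4096 V = 126.95 µV.
RMS noise = LSB/√12 = 36.6 µV.

36.6 µV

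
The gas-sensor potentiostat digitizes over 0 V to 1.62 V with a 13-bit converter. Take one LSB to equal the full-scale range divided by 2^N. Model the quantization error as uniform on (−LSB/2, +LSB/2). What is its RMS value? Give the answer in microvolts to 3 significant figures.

Full-scale range = 1.62 V.
LSB = 1.62 V ÷ 2^13 = 1.62/8192 V = 197.75 µV.
For a uniform distribution on [−LSB/2, +LSB/2], V_rms = LSB/√12 = 197.75 µV/3.4641 = 57.1 µV.

57.1 µV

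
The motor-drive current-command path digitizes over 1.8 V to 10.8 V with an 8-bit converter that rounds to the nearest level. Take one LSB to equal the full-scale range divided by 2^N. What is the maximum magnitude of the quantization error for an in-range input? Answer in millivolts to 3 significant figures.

Span: 10.8 V − (1.8 V) = 9 V.
LSB = 9 V ÷ 2^8 = 9/256 V = 35.156 mV.
|e|_max = LSB/2 = 17.6 mV.

17.6 mV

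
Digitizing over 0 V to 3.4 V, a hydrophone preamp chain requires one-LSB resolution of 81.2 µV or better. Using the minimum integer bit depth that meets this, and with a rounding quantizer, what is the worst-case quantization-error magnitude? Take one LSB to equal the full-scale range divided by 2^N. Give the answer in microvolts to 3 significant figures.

25.9 µV

Range is 3.4 V.
Levels needed ≥ 3.4/81.2 µV = 41870. 2^16 = 65536 suffices, so N_min = 16.
Step size = 3.4/65536 V = 51.880 µV.
Half an LSB is 25.9 µV.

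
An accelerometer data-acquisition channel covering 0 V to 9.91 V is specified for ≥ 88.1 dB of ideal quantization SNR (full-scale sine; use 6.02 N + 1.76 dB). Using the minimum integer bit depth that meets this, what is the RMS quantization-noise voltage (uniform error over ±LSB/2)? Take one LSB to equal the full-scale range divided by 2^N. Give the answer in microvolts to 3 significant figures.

V_FS = 9.91 V.
N ≥ (88.1 − 1.76)/6.02 = 14.342 → N_min = 15.
Step size = 9.91/32768 V = 302.43 µV.
σ_q = LSB/√12 = 302.43 µV/3.4641 = 87.3 µV.

87.3 µV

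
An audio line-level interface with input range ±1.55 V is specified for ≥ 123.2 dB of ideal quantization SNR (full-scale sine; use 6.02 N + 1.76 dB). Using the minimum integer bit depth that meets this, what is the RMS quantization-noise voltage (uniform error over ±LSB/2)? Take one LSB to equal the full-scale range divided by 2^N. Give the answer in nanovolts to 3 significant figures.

427 nV

Span: 1.55 V − (-1.55 V) = 3.1 V.
Solving 6.02 N ≥ 123.2 − 1.76: N ≥ 20.173. Round up → N = 21.
LSB = 3.1 V / 2^21 = 1.4782 µV.
σ_q = LSB/√12 = 1.4782 µV/3.4641 = 427 nV.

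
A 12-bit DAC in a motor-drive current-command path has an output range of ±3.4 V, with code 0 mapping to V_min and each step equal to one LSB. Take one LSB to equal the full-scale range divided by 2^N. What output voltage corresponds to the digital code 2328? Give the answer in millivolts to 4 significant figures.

Span: 3.4 V − (-3.4 V) = 6.8 V. LSB = 6.8 V / 2^12.
V_out = -3.4 + 2328 × (6.8/4096) V
      = -3.4 V + 3.86484 V = 0.464844 V.

464.8 mV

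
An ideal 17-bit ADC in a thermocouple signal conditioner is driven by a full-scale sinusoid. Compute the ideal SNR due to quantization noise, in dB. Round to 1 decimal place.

104.1 dB

For an ideal N-bit converter with full-scale sine input, SNR = 6.02 N + 1.76 dB. SNR = 6.02 × 17 + 1.76 = 102.34 + 1.76 = 104.10 dB.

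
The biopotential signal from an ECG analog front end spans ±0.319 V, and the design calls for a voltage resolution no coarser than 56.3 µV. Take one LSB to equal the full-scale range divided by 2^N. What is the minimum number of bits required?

Range = 0.319 − (-0.319) = 0.638 V.
Levels needed ≥ 0.638/56.3 µV = 11330. 2^14 = 16384 suffices, so N_min = 14.

14 bits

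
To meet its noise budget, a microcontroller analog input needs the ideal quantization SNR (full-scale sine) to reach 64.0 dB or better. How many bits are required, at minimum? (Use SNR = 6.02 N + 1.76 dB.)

Required N = ⌈(64.0 − 1.76)/6.02⌉ = ⌈10.339⌉ = 11.

11 bits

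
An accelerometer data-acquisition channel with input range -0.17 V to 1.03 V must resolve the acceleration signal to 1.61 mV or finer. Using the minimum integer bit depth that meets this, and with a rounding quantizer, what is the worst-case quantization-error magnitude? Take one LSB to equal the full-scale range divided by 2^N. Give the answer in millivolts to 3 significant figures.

The full-scale span is 1.03 − (-0.17) = 1.2 V.
Need 2^N ≥ 1.2 V / 1.61 mV = 745.3 → N_min = 10.
LSB = 1.2 V / 2^10 = 1.1719 mV.
|e|_max = LSB/2 = 0.586 mV.

0.586 mV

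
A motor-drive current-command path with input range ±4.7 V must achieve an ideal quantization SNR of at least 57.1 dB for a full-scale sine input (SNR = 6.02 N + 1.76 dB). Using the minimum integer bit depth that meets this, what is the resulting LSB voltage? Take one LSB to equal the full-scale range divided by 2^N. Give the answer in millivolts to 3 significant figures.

9.18 mV

Range = 4.7 − (-4.7) = 9.4 V.
N ≥ (57.1 − 1.76)/6.02 = 9.193 → N_min = 10.
LSB = 9.4 V ÷ 2^10 = 9.4/1024 V = 9.18 mV.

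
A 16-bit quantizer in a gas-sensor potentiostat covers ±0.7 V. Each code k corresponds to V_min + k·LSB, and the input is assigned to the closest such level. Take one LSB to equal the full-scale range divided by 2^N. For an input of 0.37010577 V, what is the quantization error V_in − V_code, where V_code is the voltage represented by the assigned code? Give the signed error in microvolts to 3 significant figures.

+3.84 µV

Range = 0.7 − (-0.7) = 1.4 V. LSB = 1.4 V / 2^16 ≈ 21.36 µV.
Position in LSBs: (0.37010577 − (-0.7)) × 65536/1.4 = 50093.1798; rounding gives k = 50093.
Reconstructed level: -0.7 + 50093 × 1.4/65536 V = 0.37010192871 V.
Error = V_in − V_code = 0.37010577 − (0.37010192871) = +3.84 µV.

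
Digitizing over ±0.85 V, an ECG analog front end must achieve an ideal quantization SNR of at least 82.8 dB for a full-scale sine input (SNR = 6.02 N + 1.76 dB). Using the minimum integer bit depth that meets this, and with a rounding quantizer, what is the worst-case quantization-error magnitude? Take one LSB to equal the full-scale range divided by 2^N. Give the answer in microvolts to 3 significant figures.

Range = 0.85 − (-0.85) = 1.7 V.
Required N = ⌈(82.8 − 1.76)/6.02⌉ = ⌈13.462⌉ = 14.
Step size = 1.7/16384 V = 103.76 µV.
Half an LSB is 51.9 µV.

51.9 µV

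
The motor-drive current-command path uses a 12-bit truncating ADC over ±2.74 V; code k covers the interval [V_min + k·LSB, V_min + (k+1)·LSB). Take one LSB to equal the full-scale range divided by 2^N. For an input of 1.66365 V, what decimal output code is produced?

Range = 2.74 − (-2.74) = 5.48 V. LSB = 5.48 V / 2^12 ≈ 1.338 mV.
code = ⌊(V_in − V_min)/LSB⌋ = ⌊(V_in − V_min) × 2^12 / range⌋
     = ⌊(1.66365 − (-2.74)) × 4096 / 5.48⌋ = ⌊4.40365 × 4096/5.48⌋
     = ⌊3291.487⌋ = 3291.

3291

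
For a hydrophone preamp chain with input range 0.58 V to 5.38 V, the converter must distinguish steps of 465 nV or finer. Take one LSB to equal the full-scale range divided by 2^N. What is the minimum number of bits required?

24 bits

Range = 5.38 − (0.58) = 4.8 V.
Levels needed ≥ 4.8/465 nV = 1.032e7. 2^24 = 16777216 suffices, so N_min = 24.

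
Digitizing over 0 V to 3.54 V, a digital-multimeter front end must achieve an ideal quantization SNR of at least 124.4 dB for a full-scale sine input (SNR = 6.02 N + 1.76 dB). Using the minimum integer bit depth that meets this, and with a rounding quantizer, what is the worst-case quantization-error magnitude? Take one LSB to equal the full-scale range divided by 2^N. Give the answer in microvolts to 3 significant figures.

0.844 µV

Range is 3.54 V.
Required N = ⌈(124.4 − 1.76)/6.02⌉ = ⌈20.372⌉ = 21.
Step size = 3.54/2097152 V = 1.6880 µV.
|e|_max = LSB/2 = 0.844 µV.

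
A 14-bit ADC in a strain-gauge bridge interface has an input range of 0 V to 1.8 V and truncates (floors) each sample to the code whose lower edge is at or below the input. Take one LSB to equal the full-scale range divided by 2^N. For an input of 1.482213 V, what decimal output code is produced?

Range is 1.8 V. LSB = 1.8 V / 2^14 ≈ 109.9 µV.
code = ⌊(V_in − V_min)/LSB⌋ = ⌊(V_in − V_min) × 2^14 / range⌋
     = ⌊(1.482213 − (0)) × 16384 / 1.8⌋ = ⌊1.482213 × 16384/1.8⌋
     = ⌊13491.432⌋ = 13491.

13491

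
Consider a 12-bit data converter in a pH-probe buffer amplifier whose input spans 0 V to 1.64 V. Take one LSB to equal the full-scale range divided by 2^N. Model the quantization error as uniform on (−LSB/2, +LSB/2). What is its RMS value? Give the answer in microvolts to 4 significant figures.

115.6 µV

Full-scale range = 1.64 V.
One LSB is 1.64 V / 4096 = 400.391 µV.
V_rms = LSB/√12 = 400.391 µV / √12 = 115.6 µV.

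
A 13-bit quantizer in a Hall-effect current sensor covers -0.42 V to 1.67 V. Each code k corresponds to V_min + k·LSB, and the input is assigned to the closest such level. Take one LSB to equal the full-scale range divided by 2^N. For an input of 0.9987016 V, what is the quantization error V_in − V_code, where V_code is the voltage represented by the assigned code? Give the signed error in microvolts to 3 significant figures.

−59.4 µV

Range = 1.67 − (-0.42) = 2.09 V. LSB = 2.09 V / 2^13 ≈ 255.1 µV.
Position in LSBs: (0.9987016 − (-0.42)) × 8192/2.09 = 5560.7672; rounding gives k = 5561.
Reconstructed level: -0.42 + 5561 × 2.09/8192 V = 0.9987609863 V.
Error = V_in − V_code = 0.9987016 − (0.9987609863) = −59.4 µV.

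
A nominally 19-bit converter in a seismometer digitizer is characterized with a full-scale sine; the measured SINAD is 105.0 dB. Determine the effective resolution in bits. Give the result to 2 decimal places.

17.15 bits

Inverting SNR = 6.02 N + 1.76: N_eff = (105.0 − 1.76)/6.02 = 17.1495.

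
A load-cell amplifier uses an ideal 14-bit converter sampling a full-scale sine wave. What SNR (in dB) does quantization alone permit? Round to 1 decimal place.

6.02(14) + 1.76 = 84.28 + 1.76 = 86.04 dB.

86.0 dB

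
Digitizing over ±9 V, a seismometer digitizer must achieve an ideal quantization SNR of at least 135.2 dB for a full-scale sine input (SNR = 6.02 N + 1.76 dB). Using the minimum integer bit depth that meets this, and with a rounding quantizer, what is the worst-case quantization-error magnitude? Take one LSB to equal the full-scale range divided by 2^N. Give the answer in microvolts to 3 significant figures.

Full-scale range = 9 V − (-9 V) = 18 V.
Required N = ⌈(135.2 − 1.76)/6.02⌉ = ⌈22.166⌉ = 23.
LSB = 18 V ÷ 2^23 = 18/8388608 V = 2.1458 µV.
|e|_max = LSB/2 = 1.07 µV.

1.07 µV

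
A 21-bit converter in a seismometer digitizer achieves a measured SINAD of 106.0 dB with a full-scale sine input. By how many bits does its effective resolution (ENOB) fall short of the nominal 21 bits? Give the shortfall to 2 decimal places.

3.68 bits

N_eff = (106.0 − 1.76)/6.02 = 17.3156 bits.
Lost resolution: 21 − 17.3156 = 3.6844 bits.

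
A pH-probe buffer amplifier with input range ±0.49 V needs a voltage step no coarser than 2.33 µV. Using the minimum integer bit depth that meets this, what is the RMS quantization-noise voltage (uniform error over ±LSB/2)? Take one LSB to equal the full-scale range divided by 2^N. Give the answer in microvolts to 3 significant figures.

0.540 µV

The full-scale span is 0.49 − (-0.49) = 0.98 V.
0.98 V / 2.33 µV = 420600. Since 2^18 = 262144 and 2^19 = 524288, N = 19.
LSB = 0.98 V / 2^19 = 1.8692 µV.
σ_q = LSB/√12 = 1.8692 µV/3.4641 = 0.540 µV.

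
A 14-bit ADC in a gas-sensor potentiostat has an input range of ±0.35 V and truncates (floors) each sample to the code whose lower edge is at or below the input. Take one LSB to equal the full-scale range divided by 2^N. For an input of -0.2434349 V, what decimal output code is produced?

2494

Full-scale range = 0.35 V − (-0.35 V) = 0.7 V. LSB = 0.7 V / 2^14 ≈ 42.72 µV.
code = ⌊(V_in − V_min)/LSB⌋ = ⌊(V_in − V_min) × 2^14 / range⌋
     = ⌊(-0.2434349 − (-0.35)) × 16384 / 0.7⌋ = ⌊0.1065651 × 16384/0.7⌋
     = ⌊2494.232⌋ = 2494.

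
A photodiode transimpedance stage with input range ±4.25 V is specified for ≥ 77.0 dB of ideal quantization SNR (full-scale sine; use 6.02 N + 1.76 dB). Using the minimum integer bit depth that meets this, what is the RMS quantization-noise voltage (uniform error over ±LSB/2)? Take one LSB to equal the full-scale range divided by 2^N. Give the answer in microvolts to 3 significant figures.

Span: 4.25 V − (-4.25 V) = 8.5 V.
N ≥ (77.0 − 1.76)/6.02 = 12.498 → N_min = 13.
One LSB is 8.5 V / 8192 = 1.0376 mV.
σ_q = LSB/√12 = 1.0376 mV/3.4641 = 300 µV.

300 µV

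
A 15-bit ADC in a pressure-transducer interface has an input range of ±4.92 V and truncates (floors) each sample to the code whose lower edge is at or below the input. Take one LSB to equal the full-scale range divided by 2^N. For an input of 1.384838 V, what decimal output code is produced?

Range = 4.92 − (-4.92) = 9.84 V. LSB = 9.84 V / 2^15 ≈ 300.3 µV.
V_in − V_min = 1.384838 − (-4.92) = 6.304838 V.
Divide by LSB: 6.304838 × 32768/9.84 = 20995.6231.
Truncating gives code 20995.

20995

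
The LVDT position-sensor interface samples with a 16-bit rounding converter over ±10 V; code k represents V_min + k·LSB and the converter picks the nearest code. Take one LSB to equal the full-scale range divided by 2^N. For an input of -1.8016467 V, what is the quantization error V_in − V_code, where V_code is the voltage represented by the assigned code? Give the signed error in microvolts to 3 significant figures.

The full-scale span is 10 − (-10) = 20 V. LSB = 20 V / 2^16 ≈ 305.2 µV.
(-1.8016467 − (-10)) / LSB = 8.1983533 × 65536/20 = 26864.3641. Nearest integer: k = 26864.
V_code = -10 + (26864/65536) × 20 = -1.8017578125 V.
V_in − V_code = -1.8016467 − (-1.8017578125) = +111 µV.

+111 µV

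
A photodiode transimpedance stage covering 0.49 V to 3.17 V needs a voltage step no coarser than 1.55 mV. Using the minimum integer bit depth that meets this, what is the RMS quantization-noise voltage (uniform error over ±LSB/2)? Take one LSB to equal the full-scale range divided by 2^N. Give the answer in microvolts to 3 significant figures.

Span: 3.17 V − (0.49 V) = 2.68 V.
Need 2^N ≥ 2.68 V / 1.55 mV = 1729 → N_min = 11.
One LSB is 2.68 V / 2048 = 1.3086 mV.
RMS noise = LSB/√12 = 378 µV.

378 µV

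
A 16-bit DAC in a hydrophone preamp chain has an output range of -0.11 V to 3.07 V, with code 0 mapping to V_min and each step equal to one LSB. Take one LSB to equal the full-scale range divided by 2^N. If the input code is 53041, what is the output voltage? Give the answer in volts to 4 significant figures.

The full-scale span is 3.07 − (-0.11) = 3.18 V. LSB = 3.18 V / 2^16.
Output = V_min + (53041/65536) × range = -0.11 + 0.809341 × 3.18 V
      = -0.11 V + 2.57371 V = 2.46371 V.

2.464 V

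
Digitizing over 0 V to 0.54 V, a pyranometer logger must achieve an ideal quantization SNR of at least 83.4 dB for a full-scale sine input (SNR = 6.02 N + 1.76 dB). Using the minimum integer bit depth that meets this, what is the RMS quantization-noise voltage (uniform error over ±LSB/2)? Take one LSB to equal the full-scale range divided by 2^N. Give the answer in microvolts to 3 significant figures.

Full-scale range = 0.54 V.
Solving 6.02 N ≥ 83.4 − 1.76: N ≥ 13.561. Round up → N = 14.
Step size = 0.54/16384 V = 32.959 µV.
V_rms = LSB/√12 = 9.51 µV.

9.51 µV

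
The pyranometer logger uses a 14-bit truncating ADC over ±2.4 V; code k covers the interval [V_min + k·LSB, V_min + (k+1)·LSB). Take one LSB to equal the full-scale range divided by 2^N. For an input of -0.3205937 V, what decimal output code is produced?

7097

Span: 2.4 V − (-2.4 V) = 4.8 V. LSB = 4.8 V / 2^14 ≈ 293.0 µV.
(V_in − V_min) × 2^14/range = (-0.3205937 − (-2.4)) × 16384/4.8 = 7097.707.
Floor → code = 7097.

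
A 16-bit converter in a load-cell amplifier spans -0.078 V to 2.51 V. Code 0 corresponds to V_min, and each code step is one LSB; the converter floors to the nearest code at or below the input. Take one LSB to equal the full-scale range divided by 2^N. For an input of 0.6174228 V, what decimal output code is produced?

17610

Span: 2.51 V − (-0.078 V) = 2.588 V. LSB = 2.588 V / 2^16 ≈ 39.49 µV.
code = ⌊(V_in − V_min)/LSB⌋ = ⌊(V_in − V_min) × 2^16 / range⌋
     = ⌊(0.6174228 − (-0.078)) × 65536 / 2.588⌋ = ⌊0.6954228 × 65536/2.588⌋
     = ⌊17610.212⌋ = 17610.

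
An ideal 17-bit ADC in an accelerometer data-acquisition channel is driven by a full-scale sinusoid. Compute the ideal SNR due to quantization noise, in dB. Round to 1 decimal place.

6.02(17) + 1.76 = 102.34 + 1.76 = 104.10 dB.

104.1 dB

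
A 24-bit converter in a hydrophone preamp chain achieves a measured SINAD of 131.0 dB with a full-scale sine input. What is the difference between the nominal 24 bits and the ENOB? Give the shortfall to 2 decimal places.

2.53 bits

N_eff = (131.0 − 1.76)/6.02 = 21.4684 bits.
Shortfall = 24 − 21.4684 = 2.5316 bits.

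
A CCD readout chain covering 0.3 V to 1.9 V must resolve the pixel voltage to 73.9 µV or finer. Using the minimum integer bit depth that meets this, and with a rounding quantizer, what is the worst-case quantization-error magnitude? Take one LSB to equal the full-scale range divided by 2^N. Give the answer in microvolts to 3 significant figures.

Full-scale range = 1.9 V − (0.3 V) = 1.6 V.
Required number of levels: 1.6/73.9 µV = 21651; smallest N with 2^N ≥ that is 15.
LSB = 1.6 V / 2^15 = 48.828 µV.
|e|_max = LSB/2 = 24.4 µV.

24.4 µV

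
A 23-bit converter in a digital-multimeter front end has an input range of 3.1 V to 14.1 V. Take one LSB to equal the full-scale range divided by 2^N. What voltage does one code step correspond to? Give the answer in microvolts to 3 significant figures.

1.31 µV

Span: 14.1 V − (3.1 V) = 11 V.
2^23 = 8388608 levels.
One LSB is 11 V / 8388608 = 1.31 µV.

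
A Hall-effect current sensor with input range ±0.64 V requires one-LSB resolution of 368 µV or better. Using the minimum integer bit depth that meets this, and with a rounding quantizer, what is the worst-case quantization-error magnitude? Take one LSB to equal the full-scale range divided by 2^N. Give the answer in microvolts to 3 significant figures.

156 µV

Range = 0.64 − (-0.64) = 1.28 V.
Need 2^N ≥ 1.28 V / 368 µV = 3478 → N_min = 12.
LSB = 1.28 V / 2^12 = 312.50 µV.
Max error for round-to-nearest is LSB/2 = 156 µV.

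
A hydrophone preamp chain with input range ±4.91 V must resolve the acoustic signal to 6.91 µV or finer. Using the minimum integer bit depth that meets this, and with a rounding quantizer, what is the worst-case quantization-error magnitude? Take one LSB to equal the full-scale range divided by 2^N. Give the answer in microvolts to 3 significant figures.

2.34 µV

Full-scale range = 4.91 V − (-4.91 V) = 9.82 V.
9.82 V / 6.91 µV = 1.421e6. Since 2^20 = 1048576 and 2^21 = 2097152, N = 21.
Step size = 9.82/2097152 V = 4.6825 µV.
Max error for round-to-nearest is LSB/2 = 2.34 µV.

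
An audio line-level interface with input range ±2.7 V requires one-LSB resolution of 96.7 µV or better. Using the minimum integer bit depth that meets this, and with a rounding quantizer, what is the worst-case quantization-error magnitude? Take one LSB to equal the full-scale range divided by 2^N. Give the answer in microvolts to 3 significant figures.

41.2 µV

Range = 2.7 − (-2.7) = 5.4 V.
Levels needed ≥ 5.4/96.7 µV = 55840. 2^16 = 65536 suffices, so N_min = 16.
One LSB is 5.4 V / 65536 = 82.397 µV.
Half an LSB is 41.2 µV.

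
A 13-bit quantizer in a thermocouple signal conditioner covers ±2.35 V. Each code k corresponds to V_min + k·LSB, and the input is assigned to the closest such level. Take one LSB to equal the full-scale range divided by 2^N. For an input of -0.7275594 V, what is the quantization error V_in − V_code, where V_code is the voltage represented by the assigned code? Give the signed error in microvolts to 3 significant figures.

Full-scale range = 2.35 V − (-2.35 V) = 4.7 V. LSB = 4.7 V / 2^13 ≈ 0.5737 mV.
(-0.7275594 − (-2.35)) / LSB = 1.6224406 × 8192/4.7 = 2827.8794. Nearest integer: k = 2828.
V_code = -2.35 + (2828/8192) × 4.7 = -0.7274902344 V.
e = -0.7275594 − (-0.7274902344) = −69.2 µV.

−69.2 µV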